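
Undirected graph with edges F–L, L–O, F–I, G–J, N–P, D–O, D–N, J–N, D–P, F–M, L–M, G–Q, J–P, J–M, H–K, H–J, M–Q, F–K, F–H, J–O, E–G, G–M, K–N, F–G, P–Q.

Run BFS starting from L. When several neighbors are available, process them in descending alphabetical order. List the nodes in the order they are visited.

L O M F J D Q G K I H P N E

Visit L; enqueue O, M, F → queue [O, M, F]
Visit O; enqueue J, D → queue [M, F, J, D]
Visit M; enqueue Q, G → queue [F, J, D, Q, G]
Visit F; enqueue K, I, H → queue [J, D, Q, G, K, I, H]
Visit J; enqueue P, N → queue [D, Q, G, K, I, H, P, N]
Visit D → queue [Q, G, K, I, H, P, N]
Visit Q → queue [G, K, I, H, P, N]
Visit G; enqueue E → queue [K, I, H, P, N, E]
Visit K → queue [I, H, P, N, E]
Visit I → queue [H, P, N, E]
Visit H → queue [P, N, E]
Visit P → queue [N, E]
Visit N → queue [E]
Visit E → queue []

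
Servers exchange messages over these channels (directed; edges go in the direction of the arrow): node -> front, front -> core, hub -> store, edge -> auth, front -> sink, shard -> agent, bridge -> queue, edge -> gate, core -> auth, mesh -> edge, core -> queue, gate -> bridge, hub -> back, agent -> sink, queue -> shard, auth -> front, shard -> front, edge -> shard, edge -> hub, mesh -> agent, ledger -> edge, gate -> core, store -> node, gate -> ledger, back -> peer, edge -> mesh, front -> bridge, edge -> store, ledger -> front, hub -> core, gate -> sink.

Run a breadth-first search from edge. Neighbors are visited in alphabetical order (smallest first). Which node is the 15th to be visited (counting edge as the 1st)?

node

Visit edge; enqueue auth, gate, hub, mesh, shard, store → queue [auth, gate, hub, mesh, shard, store]
Visit auth; enqueue front → queue [gate, hub, mesh, shard, store, front]
Visit gate; enqueue bridge, core, ledger, sink → queue [hub, mesh, shard, store, front, bridge, core, ledger, sink]
Visit hub; enqueue back → queue [mesh, shard, store, front, bridge, core, ledger, sink, back]
Visit mesh; enqueue agent → queue [shard, store, front, bridge, core, ledger, sink, back, agent]
Visit shard → queue [store, front, bridge, core, ledger, sink, back, agent]
Visit store; enqueue node → queue [front, bridge, core, ledger, sink, back, agent, node]
Visit front → queue [bridge, core, ledger, sink, back, agent, node]
Visit bridge; enqueue queue → queue [core, ledger, sink, back, agent, node, queue]
Visit core → queue [ledger, sink, back, agent, node, queue]
Visit ledger → queue [sink, back, agent, node, queue]
Visit sink → queue [back, agent, node, queue]
Visit back; enqueue peer → queue [agent, node, queue, peer]
Visit agent → queue [node, queue, peer]
Visit node → queue [queue, peer]
Visit queue → queue [peer]
Visit peer → queue []

Visit order: edge, auth, gate, hub, mesh, shard, store, front, bridge, core, ledger, sink, back, agent, node, queue, peer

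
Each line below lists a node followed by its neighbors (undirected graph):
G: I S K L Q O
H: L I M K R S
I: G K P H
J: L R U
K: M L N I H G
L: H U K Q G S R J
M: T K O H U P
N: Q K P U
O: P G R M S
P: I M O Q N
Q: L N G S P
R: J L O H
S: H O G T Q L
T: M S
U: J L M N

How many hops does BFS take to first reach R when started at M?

2

Level 0: M
Level 1: H, K, O, P, T, U
Level 2: G, I, J, L, N, Q, R, S
R first appears at level 2.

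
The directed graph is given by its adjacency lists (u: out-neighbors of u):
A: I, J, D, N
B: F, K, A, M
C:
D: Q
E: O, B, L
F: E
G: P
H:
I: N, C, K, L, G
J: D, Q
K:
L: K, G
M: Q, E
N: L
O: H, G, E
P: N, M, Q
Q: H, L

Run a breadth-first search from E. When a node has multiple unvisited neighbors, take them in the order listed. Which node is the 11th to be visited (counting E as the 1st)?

P

Visit E; enqueue O, B, L → queue [O, B, L]
Visit O; enqueue H, G → queue [B, L, H, G]
Visit B; enqueue F, K, A, M → queue [L, H, G, F, K, A, M]
Visit L → queue [H, G, F, K, A, M]
Visit H → queue [G, F, K, A, M]
Visit G; enqueue P → queue [F, K, A, M, P]
Visit F → queue [K, A, M, P]
Visit K → queue [A, M, P]
Visit A; enqueue I, J, D, N → queue [M, P, I, J, D, N]
Visit M; enqueue Q → queue [P, I, J, D, N, Q]
Visit P → queue [I, J, D, N, Q]
Visit I; enqueue C → queue [J, D, N, Q, C]
Visit J → queue [D, N, Q, C]
Visit D → queue [N, Q, C]
Visit N → queue [Q, C]
Visit Q → queue [C]
Visit C → queue []

Visit order: E, O, B, L, H, G, F, K, A, M, P, I, J, D, N, Q, C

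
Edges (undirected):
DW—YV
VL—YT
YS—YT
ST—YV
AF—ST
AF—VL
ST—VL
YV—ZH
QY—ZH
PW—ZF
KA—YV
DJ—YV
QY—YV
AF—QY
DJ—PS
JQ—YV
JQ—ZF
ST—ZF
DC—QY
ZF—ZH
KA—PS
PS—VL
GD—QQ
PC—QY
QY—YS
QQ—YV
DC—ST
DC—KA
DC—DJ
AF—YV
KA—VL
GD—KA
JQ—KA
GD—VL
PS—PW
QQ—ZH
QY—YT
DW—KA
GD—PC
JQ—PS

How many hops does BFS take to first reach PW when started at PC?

4

Level 0: PC
Level 1: GD, QY
Level 2: AF, DC, KA, QQ, VL, YS, YT, YV, ZH
Level 3: DJ, DW, JQ, PS, ST, ZF
Level 4: PW
PW first appears at level 4.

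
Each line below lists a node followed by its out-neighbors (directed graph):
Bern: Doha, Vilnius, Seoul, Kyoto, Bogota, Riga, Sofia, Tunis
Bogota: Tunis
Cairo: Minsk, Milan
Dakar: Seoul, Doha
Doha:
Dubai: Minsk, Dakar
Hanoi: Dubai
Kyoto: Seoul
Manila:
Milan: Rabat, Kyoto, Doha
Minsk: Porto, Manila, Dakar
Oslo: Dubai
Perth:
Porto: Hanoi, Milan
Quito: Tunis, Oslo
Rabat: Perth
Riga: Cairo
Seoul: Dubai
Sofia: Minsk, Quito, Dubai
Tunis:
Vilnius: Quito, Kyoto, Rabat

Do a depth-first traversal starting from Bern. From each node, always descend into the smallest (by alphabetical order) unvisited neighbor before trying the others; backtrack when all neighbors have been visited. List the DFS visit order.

Visit Bern
Bern → Bogota
Bogota → Tunis
Bern → Doha
Bern → Kyoto
Kyoto → Seoul
Seoul → Dubai
Dubai → Dakar
Dubai → Minsk
Minsk → Manila
Minsk → Porto
Porto → Hanoi
Porto → Milan
Milan → Rabat
Rabat → Perth
Bern → Riga
Riga → Cairo
Bern → Sofia
Sofia → Quito
Quito → Oslo
Bern → Vilnius

Bern → Bogota → Tunis → Doha → Kyoto → Seoul → Dubai → Dakar → Minsk → Manila → Porto → Hanoi → Milan → Rabat → Perth → Riga → Cairo → Sofia → Quito → Oslo → Vilnius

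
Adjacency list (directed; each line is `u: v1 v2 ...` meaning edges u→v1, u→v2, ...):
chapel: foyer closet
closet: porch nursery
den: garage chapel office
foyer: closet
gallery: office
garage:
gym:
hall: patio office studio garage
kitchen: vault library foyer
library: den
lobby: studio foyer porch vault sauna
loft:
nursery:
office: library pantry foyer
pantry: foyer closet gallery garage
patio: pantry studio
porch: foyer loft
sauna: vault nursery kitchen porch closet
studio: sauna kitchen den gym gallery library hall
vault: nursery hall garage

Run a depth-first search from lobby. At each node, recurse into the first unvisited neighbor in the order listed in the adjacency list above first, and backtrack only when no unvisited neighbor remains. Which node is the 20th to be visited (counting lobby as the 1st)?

Visit lobby
lobby → studio
studio → sauna
sauna → vault
vault → nursery
vault → hall
hall → patio
patio → pantry
pantry → foyer
foyer → closet
closet → porch
porch → loft
pantry → gallery
gallery → office
office → library
library → den
den → garage
den → chapel
sauna → kitchen
studio → gym

Visit order: lobby, studio, sauna, vault, nursery, hall, patio, pantry, foyer, closet, porch, loft, gallery, office, library, den, garage, chapel, kitchen, gym

gym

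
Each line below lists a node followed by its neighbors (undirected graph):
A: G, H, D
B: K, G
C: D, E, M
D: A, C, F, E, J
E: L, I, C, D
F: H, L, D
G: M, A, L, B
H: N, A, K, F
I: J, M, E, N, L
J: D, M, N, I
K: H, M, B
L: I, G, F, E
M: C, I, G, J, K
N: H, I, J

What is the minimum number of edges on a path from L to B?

2

Level 0: L
Level 1: E, F, G, I
Level 2: A, B, C, D, H, J, M, N
Level 3: K
B first appears at level 2.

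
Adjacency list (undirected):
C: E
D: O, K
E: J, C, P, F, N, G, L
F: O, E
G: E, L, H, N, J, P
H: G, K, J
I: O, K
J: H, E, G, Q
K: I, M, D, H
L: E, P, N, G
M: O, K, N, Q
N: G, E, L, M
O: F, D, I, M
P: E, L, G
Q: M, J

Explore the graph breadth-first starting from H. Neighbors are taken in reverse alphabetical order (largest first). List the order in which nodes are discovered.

Visit H; enqueue K, J, G → queue [K, J, G]
Visit K; enqueue M, I, D → queue [J, G, M, I, D]
Visit J; enqueue Q, E → queue [G, M, I, D, Q, E]
Visit G; enqueue P, N, L → queue [M, I, D, Q, E, P, N, L]
Visit M; enqueue O → queue [I, D, Q, E, P, N, L, O]
Visit I → queue [D, Q, E, P, N, L, O]
Visit D → queue [Q, E, P, N, L, O]
Visit Q → queue [E, P, N, L, O]
Visit E; enqueue F, C → queue [P, N, L, O, F, C]
Visit P → queue [N, L, O, F, C]
Visit N → queue [L, O, F, C]
Visit L → queue [O, F, C]
Visit O → queue [F, C]
Visit F → queue [C]
Visit C → queue []

H → K → J → G → M → I → D → Q → E → P → N → L → O → F → C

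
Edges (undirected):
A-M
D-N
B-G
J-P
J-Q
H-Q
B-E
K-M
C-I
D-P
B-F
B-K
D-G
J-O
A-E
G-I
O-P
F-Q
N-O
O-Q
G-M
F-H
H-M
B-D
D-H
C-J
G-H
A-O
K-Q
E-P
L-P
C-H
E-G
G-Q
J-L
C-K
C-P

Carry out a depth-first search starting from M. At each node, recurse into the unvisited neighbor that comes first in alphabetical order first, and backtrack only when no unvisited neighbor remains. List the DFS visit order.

M -> A -> E -> B -> D -> G -> H -> C -> I -> J -> L -> P -> O -> N -> Q -> F -> K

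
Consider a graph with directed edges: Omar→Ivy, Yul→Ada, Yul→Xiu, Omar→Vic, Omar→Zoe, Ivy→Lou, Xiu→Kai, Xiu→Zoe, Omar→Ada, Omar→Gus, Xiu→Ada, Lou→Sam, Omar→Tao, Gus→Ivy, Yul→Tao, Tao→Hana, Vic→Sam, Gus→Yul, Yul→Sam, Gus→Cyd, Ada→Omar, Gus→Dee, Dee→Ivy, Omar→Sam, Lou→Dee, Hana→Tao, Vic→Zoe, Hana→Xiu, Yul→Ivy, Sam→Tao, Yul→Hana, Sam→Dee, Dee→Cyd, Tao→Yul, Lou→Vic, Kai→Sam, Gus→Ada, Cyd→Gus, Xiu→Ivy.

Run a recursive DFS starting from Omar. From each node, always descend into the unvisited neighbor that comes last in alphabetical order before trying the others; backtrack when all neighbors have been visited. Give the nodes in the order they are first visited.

Visit Omar
Omar → Zoe
Omar → Vic
Vic → Sam
Sam → Tao
Tao → Yul
Yul → Xiu
Xiu → Kai
Xiu → Ivy
Ivy → Lou
Lou → Dee
Dee → Cyd
Cyd → Gus
Gus → Ada
Yul → Hana

Omar -> Zoe -> Vic -> Sam -> Tao -> Yul -> Xiu -> Kai -> Ivy -> Lou -> Dee -> Cyd -> Gus -> Ada -> Hana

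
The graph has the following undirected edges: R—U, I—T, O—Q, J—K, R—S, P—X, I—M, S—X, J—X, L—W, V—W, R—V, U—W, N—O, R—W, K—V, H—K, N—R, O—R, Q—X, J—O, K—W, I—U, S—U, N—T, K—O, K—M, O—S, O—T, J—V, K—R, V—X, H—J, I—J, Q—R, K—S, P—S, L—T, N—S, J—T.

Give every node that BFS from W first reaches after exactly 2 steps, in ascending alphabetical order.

Level 0: W
Level 1: K, L, R, U, V
Level 2: H, I, J, M, N, O, Q, S, T, X
Level 3: P

H, I, J, M, N, O, Q, S, T, X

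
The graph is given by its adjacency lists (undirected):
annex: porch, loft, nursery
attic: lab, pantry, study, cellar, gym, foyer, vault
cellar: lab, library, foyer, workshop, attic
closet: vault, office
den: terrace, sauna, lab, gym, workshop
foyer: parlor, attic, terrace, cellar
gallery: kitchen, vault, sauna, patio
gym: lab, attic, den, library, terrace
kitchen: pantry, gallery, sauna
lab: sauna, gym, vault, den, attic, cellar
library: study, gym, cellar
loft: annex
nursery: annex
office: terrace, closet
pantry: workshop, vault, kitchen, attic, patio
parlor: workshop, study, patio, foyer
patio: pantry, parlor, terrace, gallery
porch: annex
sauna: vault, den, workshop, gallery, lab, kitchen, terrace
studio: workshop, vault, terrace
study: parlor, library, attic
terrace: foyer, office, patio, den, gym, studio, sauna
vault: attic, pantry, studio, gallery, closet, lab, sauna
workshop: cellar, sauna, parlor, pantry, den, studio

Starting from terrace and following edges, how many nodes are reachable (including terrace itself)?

20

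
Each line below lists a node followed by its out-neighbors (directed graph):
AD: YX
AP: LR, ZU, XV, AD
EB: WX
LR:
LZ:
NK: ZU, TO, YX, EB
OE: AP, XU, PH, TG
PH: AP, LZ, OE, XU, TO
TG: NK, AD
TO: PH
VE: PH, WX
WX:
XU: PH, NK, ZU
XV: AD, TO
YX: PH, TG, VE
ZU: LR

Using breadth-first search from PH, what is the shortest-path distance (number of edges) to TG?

Level 0: PH
Level 1: AP, LZ, OE, TO, XU
Level 2: AD, LR, NK, TG, XV, ZU
Level 3: EB, YX
Level 4: VE, WX
TG first appears at level 2.

2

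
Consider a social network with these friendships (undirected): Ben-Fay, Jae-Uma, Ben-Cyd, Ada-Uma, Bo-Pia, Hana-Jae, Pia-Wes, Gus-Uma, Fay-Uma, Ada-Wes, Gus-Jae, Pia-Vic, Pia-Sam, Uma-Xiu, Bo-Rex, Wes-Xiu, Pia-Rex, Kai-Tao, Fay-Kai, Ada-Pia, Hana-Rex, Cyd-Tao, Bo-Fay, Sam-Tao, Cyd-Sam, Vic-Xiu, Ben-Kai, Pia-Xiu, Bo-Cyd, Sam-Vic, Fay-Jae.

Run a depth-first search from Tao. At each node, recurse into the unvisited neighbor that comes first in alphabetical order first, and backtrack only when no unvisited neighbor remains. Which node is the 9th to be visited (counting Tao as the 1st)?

Visit Tao
Tao → Cyd
Cyd → Ben
Ben → Fay
Fay → Bo
Bo → Pia
Pia → Ada
Ada → Uma
Uma → Gus
Gus → Jae
Jae → Hana
Hana → Rex
Uma → Xiu
Xiu → Vic
Vic → Sam
Xiu → Wes
Fay → Kai

Visit order: Tao, Cyd, Ben, Fay, Bo, Pia, Ada, Uma, Gus, Jae, Hana, Rex, Xiu, Vic, Sam, Wes, Kai

Gus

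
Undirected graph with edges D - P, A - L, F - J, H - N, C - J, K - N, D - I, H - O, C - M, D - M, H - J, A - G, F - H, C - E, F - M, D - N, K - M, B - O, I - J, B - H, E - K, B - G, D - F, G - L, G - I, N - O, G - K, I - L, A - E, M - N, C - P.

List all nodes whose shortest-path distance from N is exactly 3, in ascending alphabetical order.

A, L

Level 0: N
Level 1: D, H, K, M, O
Level 2: B, C, E, F, G, I, J, P
Level 3: A, L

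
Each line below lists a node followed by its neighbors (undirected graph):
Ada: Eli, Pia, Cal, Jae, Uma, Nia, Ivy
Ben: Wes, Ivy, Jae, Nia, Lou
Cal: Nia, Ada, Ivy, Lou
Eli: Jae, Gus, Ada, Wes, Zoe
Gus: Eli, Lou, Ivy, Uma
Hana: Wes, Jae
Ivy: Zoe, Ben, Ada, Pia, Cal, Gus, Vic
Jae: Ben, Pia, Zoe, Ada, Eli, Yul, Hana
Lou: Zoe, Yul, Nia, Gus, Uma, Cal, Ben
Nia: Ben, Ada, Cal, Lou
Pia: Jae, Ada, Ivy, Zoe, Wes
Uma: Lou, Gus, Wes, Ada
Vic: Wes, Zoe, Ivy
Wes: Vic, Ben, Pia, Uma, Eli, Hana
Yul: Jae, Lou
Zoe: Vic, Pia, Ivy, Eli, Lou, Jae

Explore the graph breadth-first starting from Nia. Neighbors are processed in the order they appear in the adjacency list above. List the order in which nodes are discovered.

Nia, Ben, Ada, Cal, Lou, Wes, Ivy, Jae, Eli, Pia, Uma, Zoe, Yul, Gus, Vic, Hana

Visit Nia; enqueue Ben, Ada, Cal, Lou → queue [Ben, Ada, Cal, Lou]
Visit Ben; enqueue Wes, Ivy, Jae → queue [Ada, Cal, Lou, Wes, Ivy, Jae]
Visit Ada; enqueue Eli, Pia, Uma → queue [Cal, Lou, Wes, Ivy, Jae, Eli, Pia, Uma]
Visit Cal → queue [Lou, Wes, Ivy, Jae, Eli, Pia, Uma]
Visit Lou; enqueue Zoe, Yul, Gus → queue [Wes, Ivy, Jae, Eli, Pia, Uma, Zoe, Yul, Gus]
Visit Wes; enqueue Vic, Hana → queue [Ivy, Jae, Eli, Pia, Uma, Zoe, Yul, Gus, Vic, Hana]
Visit Ivy → queue [Jae, Eli, Pia, Uma, Zoe, Yul, Gus, Vic, Hana]
Visit Jae → queue [Eli, Pia, Uma, Zoe, Yul, Gus, Vic, Hana]
Visit Eli → queue [Pia, Uma, Zoe, Yul, Gus, Vic, Hana]
Visit Pia → queue [Uma, Zoe, Yul, Gus, Vic, Hana]
Visit Uma → queue [Zoe, Yul, Gus, Vic, Hana]
Visit Zoe → queue [Yul, Gus, Vic, Hana]
Visit Yul → queue [Gus, Vic, Hana]
Visit Gus → queue [Vic, Hana]
Visit Vic → queue [Hana]
Visit Hana → queue []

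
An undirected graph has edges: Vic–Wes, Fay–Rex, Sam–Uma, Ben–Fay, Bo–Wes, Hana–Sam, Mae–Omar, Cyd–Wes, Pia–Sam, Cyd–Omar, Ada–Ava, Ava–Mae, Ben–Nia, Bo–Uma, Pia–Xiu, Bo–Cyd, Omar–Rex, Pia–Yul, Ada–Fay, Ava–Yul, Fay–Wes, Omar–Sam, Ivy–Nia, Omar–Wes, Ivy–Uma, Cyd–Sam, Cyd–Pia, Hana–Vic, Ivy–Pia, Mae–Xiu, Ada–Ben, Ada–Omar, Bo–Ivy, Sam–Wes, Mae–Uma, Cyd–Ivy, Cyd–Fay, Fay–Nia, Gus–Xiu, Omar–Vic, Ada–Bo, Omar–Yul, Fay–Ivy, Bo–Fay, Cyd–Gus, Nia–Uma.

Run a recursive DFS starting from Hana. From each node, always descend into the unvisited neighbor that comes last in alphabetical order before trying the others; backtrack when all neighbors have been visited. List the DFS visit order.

Hana -> Vic -> Wes -> Sam -> Uma -> Nia -> Ivy -> Pia -> Yul -> Omar -> Rex -> Fay -> Cyd -> Gus -> Xiu -> Mae -> Ava -> Ada -> Bo -> Ben

Visit Hana
Hana → Vic
Vic → Wes
Wes → Sam
Sam → Uma
Uma → Nia
Nia → Ivy
Ivy → Pia
Pia → Yul
Yul → Omar
Omar → Rex
Rex → Fay
Fay → Cyd
Cyd → Gus
Gus → Xiu
Xiu → Mae
Mae → Ava
Ava → Ada
Ada → Bo
Ada → Ben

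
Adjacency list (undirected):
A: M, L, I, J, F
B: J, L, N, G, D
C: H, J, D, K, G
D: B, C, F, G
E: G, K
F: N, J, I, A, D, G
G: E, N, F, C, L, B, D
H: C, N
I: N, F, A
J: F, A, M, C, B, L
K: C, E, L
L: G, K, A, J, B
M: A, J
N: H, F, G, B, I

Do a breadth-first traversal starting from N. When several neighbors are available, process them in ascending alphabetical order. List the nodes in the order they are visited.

Visit N; enqueue B, F, G, H, I → queue [B, F, G, H, I]
Visit B; enqueue D, J, L → queue [F, G, H, I, D, J, L]
Visit F; enqueue A → queue [G, H, I, D, J, L, A]
Visit G; enqueue C, E → queue [H, I, D, J, L, A, C, E]
Visit H → queue [I, D, J, L, A, C, E]
Visit I → queue [D, J, L, A, C, E]
Visit D → queue [J, L, A, C, E]
Visit J; enqueue M → queue [L, A, C, E, M]
Visit L; enqueue K → queue [A, C, E, M, K]
Visit A → queue [C, E, M, K]
Visit C → queue [E, M, K]
Visit E → queue [M, K]
Visit M → queue [K]
Visit K → queue []

N, B, F, G, H, I, D, J, L, A, C, E, M, K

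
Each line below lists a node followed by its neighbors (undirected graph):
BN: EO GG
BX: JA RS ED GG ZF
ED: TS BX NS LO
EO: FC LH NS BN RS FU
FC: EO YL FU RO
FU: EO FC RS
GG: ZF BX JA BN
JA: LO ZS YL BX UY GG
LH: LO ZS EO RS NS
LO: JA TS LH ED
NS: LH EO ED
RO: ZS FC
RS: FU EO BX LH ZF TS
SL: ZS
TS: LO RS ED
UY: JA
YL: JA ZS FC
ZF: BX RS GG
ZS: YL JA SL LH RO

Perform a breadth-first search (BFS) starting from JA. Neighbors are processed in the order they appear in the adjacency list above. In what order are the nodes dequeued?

Visit JA; enqueue LO, ZS, YL, BX, UY, GG → queue [LO, ZS, YL, BX, UY, GG]
Visit LO; enqueue TS, LH, ED → queue [ZS, YL, BX, UY, GG, TS, LH, ED]
Visit ZS; enqueue SL, RO → queue [YL, BX, UY, GG, TS, LH, ED, SL, RO]
Visit YL; enqueue FC → queue [BX, UY, GG, TS, LH, ED, SL, RO, FC]
Visit BX; enqueue RS, ZF → queue [UY, GG, TS, LH, ED, SL, RO, FC, RS, ZF]
Visit UY → queue [GG, TS, LH, ED, SL, RO, FC, RS, ZF]
Visit GG; enqueue BN → queue [TS, LH, ED, SL, RO, FC, RS, ZF, BN]
Visit TS → queue [LH, ED, SL, RO, FC, RS, ZF, BN]
Visit LH; enqueue EO, NS → queue [ED, SL, RO, FC, RS, ZF, BN, EO, NS]
Visit ED → queue [SL, RO, FC, RS, ZF, BN, EO, NS]
Visit SL → queue [RO, FC, RS, ZF, BN, EO, NS]
Visit RO → queue [FC, RS, ZF, BN, EO, NS]
Visit FC; enqueue FU → queue [RS, ZF, BN, EO, NS, FU]
Visit RS → queue [ZF, BN, EO, NS, FU]
Visit ZF → queue [BN, EO, NS, FU]
Visit BN → queue [EO, NS, FU]
Visit EO → queue [NS, FU]
Visit NS → queue [FU]
Visit FU → queue []

JA -> LO -> ZS -> YL -> BX -> UY -> GG -> TS -> LH -> ED -> SL -> RO -> FC -> RS -> ZF -> BN -> EO -> NS -> FU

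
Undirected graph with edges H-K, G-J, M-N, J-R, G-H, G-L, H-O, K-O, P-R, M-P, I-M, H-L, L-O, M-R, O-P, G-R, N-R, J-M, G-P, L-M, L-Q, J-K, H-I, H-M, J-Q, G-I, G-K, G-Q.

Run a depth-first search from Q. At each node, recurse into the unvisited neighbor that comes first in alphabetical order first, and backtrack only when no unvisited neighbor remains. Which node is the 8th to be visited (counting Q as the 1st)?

O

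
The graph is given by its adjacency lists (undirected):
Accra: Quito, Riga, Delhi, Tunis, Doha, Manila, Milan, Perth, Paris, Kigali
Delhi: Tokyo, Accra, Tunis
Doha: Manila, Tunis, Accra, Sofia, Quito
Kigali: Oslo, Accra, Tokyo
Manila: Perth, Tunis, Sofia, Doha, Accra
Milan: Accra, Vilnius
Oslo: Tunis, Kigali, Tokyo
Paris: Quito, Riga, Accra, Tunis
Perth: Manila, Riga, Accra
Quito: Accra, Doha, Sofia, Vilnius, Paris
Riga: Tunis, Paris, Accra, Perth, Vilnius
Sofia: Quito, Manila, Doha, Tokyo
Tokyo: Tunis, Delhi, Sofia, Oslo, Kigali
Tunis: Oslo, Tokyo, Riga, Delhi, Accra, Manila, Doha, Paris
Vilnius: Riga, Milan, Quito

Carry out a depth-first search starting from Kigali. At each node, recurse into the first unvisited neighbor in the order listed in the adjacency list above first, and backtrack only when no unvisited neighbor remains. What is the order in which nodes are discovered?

Kigali, Oslo, Tunis, Tokyo, Delhi, Accra, Quito, Doha, Manila, Perth, Riga, Paris, Vilnius, Milan, Sofia

Visit Kigali
Kigali → Oslo
Oslo → Tunis
Tunis → Tokyo
Tokyo → Delhi
Delhi → Accra
Accra → Quito
Quito → Doha
Doha → Manila
Manila → Perth
Perth → Riga
Riga → Paris
Riga → Vilnius
Vilnius → Milan
Manila → Sofia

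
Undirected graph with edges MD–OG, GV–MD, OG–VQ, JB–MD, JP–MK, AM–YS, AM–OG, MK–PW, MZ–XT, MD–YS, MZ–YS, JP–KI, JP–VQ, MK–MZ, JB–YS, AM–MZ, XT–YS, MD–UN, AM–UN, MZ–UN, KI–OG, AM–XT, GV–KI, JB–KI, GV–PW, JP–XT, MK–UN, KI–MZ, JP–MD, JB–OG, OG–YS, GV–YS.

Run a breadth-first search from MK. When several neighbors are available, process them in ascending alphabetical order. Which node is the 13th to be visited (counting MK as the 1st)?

Visit MK; enqueue JP, MZ, PW, UN → queue [JP, MZ, PW, UN]
Visit JP; enqueue KI, MD, VQ, XT → queue [MZ, PW, UN, KI, MD, VQ, XT]
Visit MZ; enqueue AM, YS → queue [PW, UN, KI, MD, VQ, XT, AM, YS]
Visit PW; enqueue GV → queue [UN, KI, MD, VQ, XT, AM, YS, GV]
Visit UN → queue [KI, MD, VQ, XT, AM, YS, GV]
Visit KI; enqueue JB, OG → queue [MD, VQ, XT, AM, YS, GV, JB, OG]
Visit MD → queue [VQ, XT, AM, YS, GV, JB, OG]
Visit VQ → queue [XT, AM, YS, GV, JB, OG]
Visit XT → queue [AM, YS, GV, JB, OG]
Visit AM → queue [YS, GV, JB, OG]
Visit YS → queue [GV, JB, OG]
Visit GV → queue [JB, OG]
Visit JB → queue [OG]
Visit OG → queue []

Visit order: MK, JP, MZ, PW, UN, KI, MD, VQ, XT, AM, YS, GV, JB, OG

JB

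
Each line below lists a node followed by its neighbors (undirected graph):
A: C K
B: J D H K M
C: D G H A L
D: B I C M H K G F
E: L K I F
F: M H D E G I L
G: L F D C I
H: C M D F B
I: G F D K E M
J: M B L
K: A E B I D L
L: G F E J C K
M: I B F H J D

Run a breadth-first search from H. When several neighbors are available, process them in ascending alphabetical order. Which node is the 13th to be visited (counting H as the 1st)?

E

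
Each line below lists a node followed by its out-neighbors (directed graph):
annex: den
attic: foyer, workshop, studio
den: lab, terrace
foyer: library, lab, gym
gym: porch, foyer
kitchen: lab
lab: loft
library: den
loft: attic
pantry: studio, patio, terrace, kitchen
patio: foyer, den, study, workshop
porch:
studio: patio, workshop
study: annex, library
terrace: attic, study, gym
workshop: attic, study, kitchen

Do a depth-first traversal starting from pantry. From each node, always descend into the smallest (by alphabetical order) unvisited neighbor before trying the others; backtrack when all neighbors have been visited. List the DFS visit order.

Visit pantry
pantry → kitchen
kitchen → lab
lab → loft
loft → attic
attic → foyer
foyer → gym
gym → porch
foyer → library
library → den
den → terrace
terrace → study
study → annex
attic → studio
studio → patio
patio → workshop

pantry, kitchen, lab, loft, attic, foyer, gym, porch, library, den, terrace, study, annex, studio, patio, workshop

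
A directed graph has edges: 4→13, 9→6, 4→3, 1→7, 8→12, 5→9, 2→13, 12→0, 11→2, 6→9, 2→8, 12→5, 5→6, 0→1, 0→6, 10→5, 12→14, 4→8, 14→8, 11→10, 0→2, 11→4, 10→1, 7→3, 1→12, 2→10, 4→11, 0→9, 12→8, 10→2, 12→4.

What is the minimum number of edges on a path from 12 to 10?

3

Level 0: 12
Level 1: 0, 4, 5, 8, 14
Level 2: 1, 2, 3, 6, 9, 11, 13
Level 3: 7, 10
10 first appears at level 3.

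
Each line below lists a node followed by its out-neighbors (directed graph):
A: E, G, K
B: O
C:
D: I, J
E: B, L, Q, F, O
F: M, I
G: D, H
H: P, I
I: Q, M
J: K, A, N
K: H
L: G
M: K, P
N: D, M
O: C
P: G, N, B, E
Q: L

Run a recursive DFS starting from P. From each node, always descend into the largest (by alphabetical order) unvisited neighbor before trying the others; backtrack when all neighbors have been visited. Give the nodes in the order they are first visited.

Visit P
P → N
N → M
M → K
K → H
H → I
I → Q
Q → L
L → G
G → D
D → J
J → A
A → E
E → O
O → C
E → F
E → B

P, N, M, K, H, I, Q, L, G, D, J, A, E, O, C, F, B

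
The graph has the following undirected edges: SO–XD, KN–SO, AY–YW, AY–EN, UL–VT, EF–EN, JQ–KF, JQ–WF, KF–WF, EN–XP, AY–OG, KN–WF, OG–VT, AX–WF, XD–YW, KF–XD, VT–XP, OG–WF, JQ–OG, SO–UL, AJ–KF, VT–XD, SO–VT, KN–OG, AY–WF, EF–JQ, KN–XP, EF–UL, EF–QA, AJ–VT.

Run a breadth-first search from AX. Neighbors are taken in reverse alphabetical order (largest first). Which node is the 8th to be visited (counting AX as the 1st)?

Visit AX; enqueue WF → queue [WF]
Visit WF; enqueue OG, KN, KF, JQ, AY → queue [OG, KN, KF, JQ, AY]
Visit OG; enqueue VT → queue [KN, KF, JQ, AY, VT]
Visit KN; enqueue XP, SO → queue [KF, JQ, AY, VT, XP, SO]
Visit KF; enqueue XD, AJ → queue [JQ, AY, VT, XP, SO, XD, AJ]
Visit JQ; enqueue EF → queue [AY, VT, XP, SO, XD, AJ, EF]
Visit AY; enqueue YW, EN → queue [VT, XP, SO, XD, AJ, EF, YW, EN]
Visit VT; enqueue UL → queue [XP, SO, XD, AJ, EF, YW, EN, UL]
Visit XP → queue [SO, XD, AJ, EF, YW, EN, UL]
Visit SO → queue [XD, AJ, EF, YW, EN, UL]
Visit XD → queue [AJ, EF, YW, EN, UL]
Visit AJ → queue [EF, YW, EN, UL]
Visit EF; enqueue QA → queue [YW, EN, UL, QA]
Visit YW → queue [EN, UL, QA]
Visit EN → queue [UL, QA]
Visit UL → queue [QA]
Visit QA → queue []

Visit order: AX, WF, OG, KN, KF, JQ, AY, VT, XP, SO, XD, AJ, EF, YW, EN, UL, QA

VT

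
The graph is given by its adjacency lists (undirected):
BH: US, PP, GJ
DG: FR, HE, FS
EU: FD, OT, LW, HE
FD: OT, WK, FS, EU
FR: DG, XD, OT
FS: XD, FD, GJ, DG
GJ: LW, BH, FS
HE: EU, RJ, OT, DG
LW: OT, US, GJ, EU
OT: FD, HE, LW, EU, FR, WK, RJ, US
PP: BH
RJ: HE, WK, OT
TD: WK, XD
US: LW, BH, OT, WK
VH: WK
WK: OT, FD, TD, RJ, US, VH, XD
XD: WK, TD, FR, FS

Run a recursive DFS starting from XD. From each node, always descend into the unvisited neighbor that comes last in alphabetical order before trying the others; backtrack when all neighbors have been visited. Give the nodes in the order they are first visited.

XD, WK, VH, US, OT, RJ, HE, EU, LW, GJ, FS, FD, DG, FR, BH, PP, TD

Visit XD
XD → WK
WK → VH
WK → US
US → OT
OT → RJ
RJ → HE
HE → EU
EU → LW
LW → GJ
GJ → FS
FS → FD
FS → DG
DG → FR
GJ → BH
BH → PP
WK → TD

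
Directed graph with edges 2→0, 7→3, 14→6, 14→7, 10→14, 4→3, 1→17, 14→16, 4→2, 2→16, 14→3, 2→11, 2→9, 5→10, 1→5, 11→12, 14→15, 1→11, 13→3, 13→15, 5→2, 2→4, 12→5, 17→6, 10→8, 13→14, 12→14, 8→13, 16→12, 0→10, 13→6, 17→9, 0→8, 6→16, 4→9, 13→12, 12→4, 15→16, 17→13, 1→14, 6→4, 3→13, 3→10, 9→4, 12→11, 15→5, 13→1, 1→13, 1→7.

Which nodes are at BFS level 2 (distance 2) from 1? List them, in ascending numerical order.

Level 0: 1
Level 1: 5, 7, 11, 13, 14, 17
Level 2: 2, 3, 6, 9, 10, 12, 15, 16
Level 3: 0, 4, 8

2, 3, 6, 9, 10, 12, 15, 16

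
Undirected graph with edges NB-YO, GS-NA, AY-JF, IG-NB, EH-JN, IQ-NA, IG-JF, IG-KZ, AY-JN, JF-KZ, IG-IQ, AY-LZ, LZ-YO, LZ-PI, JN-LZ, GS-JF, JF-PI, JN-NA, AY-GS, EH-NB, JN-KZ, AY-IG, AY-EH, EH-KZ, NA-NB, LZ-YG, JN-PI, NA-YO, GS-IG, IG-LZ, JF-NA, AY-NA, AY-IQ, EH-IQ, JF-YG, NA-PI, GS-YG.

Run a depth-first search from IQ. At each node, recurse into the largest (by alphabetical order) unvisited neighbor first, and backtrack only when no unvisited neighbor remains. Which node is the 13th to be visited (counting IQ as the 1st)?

AY

Visit IQ
IQ → NA
NA → YO
YO → NB
NB → IG
IG → LZ
LZ → YG
YG → JF
JF → PI
PI → JN
JN → KZ
KZ → EH
EH → AY
AY → GS

Visit order: IQ, NA, YO, NB, IG, LZ, YG, JF, PI, JN, KZ, EH, AY, GS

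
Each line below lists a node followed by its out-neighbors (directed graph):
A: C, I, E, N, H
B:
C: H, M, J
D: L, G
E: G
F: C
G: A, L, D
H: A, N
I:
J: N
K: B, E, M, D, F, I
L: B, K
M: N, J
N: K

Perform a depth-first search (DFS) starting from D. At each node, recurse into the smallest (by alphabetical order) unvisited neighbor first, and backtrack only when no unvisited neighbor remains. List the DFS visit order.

Visit D
D → G
G → A
A → C
C → H
H → N
N → K
K → B
K → E
K → F
K → I
K → M
M → J
G → L

D -> G -> A -> C -> H -> N -> K -> B -> E -> F -> I -> M -> J -> L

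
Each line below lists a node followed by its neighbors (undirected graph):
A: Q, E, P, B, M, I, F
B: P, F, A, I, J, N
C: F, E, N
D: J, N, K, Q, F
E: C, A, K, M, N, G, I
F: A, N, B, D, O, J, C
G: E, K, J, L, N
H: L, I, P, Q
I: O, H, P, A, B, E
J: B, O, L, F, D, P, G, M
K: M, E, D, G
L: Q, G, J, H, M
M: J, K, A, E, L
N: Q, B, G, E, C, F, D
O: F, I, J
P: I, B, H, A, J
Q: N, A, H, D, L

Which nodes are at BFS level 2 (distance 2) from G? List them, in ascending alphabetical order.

A, B, C, D, F, H, I, M, O, P, Q

Level 0: G
Level 1: E, J, K, L, N
Level 2: A, B, C, D, F, H, I, M, O, P, Q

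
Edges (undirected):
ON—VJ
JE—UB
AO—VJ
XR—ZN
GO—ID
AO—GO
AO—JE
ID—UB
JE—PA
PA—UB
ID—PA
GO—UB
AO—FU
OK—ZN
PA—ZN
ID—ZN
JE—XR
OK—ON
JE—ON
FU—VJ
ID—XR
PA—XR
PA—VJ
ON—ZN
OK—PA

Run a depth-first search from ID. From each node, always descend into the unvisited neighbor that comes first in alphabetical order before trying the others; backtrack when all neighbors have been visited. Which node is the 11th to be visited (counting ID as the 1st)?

XR

Visit ID
ID → GO
GO → AO
AO → FU
FU → VJ
VJ → ON
ON → JE
JE → PA
PA → OK
OK → ZN
ZN → XR
PA → UB

Visit order: ID, GO, AO, FU, VJ, ON, JE, PA, OK, ZN, XR, UB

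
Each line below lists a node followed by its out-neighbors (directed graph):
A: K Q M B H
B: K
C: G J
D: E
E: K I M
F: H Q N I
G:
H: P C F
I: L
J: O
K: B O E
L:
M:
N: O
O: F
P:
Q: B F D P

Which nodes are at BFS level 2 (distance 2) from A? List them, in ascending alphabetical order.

Level 0: A
Level 1: B, H, K, M, Q
Level 2: C, D, E, F, O, P
Level 3: G, I, J, N
Level 4: L

C, D, E, F, O, P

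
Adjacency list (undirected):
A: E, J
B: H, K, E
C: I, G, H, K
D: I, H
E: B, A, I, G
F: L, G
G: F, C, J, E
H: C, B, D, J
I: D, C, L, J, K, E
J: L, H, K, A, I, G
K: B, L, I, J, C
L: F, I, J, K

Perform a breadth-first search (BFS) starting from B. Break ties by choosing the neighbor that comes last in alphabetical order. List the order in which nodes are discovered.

Visit B; enqueue K, H, E → queue [K, H, E]
Visit K; enqueue L, J, I, C → queue [H, E, L, J, I, C]
Visit H; enqueue D → queue [E, L, J, I, C, D]
Visit E; enqueue G, A → queue [L, J, I, C, D, G, A]
Visit L; enqueue F → queue [J, I, C, D, G, A, F]
Visit J → queue [I, C, D, G, A, F]
Visit I → queue [C, D, G, A, F]
Visit C → queue [D, G, A, F]
Visit D → queue [G, A, F]
Visit G → queue [A, F]
Visit A → queue [F]
Visit F → queue []

B → K → H → E → L → J → I → C → D → G → A → F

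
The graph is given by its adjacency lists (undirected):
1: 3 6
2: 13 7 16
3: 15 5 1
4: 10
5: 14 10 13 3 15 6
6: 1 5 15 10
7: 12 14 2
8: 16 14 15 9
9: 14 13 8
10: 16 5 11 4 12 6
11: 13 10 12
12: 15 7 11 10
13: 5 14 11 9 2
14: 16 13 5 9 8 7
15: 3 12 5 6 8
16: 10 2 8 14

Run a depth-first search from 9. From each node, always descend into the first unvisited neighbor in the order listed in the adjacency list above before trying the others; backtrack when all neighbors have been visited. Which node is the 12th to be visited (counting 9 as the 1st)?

6

Visit 9
9 → 14
14 → 16
16 → 10
10 → 5
5 → 13
13 → 11
11 → 12
12 → 15
15 → 3
3 → 1
1 → 6
15 → 8
12 → 7
7 → 2
10 → 4

Visit order: 9, 14, 16, 10, 5, 13, 11, 12, 15, 3, 1, 6, 8, 7, 2, 4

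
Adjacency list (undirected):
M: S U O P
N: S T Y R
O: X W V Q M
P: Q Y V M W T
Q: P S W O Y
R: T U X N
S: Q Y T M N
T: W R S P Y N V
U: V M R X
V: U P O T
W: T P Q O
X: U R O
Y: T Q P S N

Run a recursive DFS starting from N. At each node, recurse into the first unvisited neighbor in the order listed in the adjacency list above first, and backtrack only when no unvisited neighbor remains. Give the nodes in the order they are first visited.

N -> S -> Q -> P -> Y -> T -> W -> O -> X -> U -> V -> M -> R

Visit N
N → S
S → Q
Q → P
P → Y
Y → T
T → W
W → O
O → X
X → U
U → V
U → M
U → R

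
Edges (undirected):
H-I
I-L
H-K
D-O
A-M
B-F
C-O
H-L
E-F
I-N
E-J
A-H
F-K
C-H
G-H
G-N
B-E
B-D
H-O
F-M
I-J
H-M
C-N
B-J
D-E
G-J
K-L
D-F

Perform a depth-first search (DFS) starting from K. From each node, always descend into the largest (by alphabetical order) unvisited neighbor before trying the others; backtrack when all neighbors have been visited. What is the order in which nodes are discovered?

K L I N G J E F M H O D B C A

Visit K
K → L
L → I
I → N
N → G
G → J
J → E
E → F
F → M
M → H
H → O
O → D
D → B
O → C
H → A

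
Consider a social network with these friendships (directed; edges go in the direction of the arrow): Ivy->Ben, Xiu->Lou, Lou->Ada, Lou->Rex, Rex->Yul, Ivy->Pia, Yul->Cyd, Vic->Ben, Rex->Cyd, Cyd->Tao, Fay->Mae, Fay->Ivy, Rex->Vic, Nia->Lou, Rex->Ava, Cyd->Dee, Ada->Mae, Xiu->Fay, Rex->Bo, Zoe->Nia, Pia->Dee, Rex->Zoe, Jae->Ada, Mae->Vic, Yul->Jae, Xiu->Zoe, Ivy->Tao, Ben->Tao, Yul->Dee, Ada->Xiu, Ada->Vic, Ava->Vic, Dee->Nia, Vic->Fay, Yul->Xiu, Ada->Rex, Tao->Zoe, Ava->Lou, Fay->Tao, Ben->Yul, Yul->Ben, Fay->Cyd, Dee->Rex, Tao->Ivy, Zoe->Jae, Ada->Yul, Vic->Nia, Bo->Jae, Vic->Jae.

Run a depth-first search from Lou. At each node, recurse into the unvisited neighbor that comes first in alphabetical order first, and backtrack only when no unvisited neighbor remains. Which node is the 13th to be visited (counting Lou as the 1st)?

Visit Lou
Lou → Ada
Ada → Mae
Mae → Vic
Vic → Ben
Ben → Tao
Tao → Ivy
Ivy → Pia
Pia → Dee
Dee → Nia
Dee → Rex
Rex → Ava
Rex → Bo
Bo → Jae
Rex → Cyd
Rex → Yul
Yul → Xiu
Xiu → Fay
Xiu → Zoe

Visit order: Lou, Ada, Mae, Vic, Ben, Tao, Ivy, Pia, Dee, Nia, Rex, Ava, Bo, Jae, Cyd, Yul, Xiu, Fay, Zoe

Bo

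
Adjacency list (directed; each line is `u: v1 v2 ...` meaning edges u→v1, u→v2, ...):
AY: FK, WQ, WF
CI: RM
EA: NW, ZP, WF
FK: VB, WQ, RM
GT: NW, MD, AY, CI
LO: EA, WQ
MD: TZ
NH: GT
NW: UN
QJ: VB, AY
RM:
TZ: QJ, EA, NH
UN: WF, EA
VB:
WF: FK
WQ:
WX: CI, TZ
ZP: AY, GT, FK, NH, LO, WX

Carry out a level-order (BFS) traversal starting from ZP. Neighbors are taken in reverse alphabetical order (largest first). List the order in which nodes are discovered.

ZP → WX → NH → LO → GT → FK → AY → TZ → CI → WQ → EA → NW → MD → VB → RM → WF → QJ → UN

Visit ZP; enqueue WX, NH, LO, GT, FK, AY → queue [WX, NH, LO, GT, FK, AY]
Visit WX; enqueue TZ, CI → queue [NH, LO, GT, FK, AY, TZ, CI]
Visit NH → queue [LO, GT, FK, AY, TZ, CI]
Visit LO; enqueue WQ, EA → queue [GT, FK, AY, TZ, CI, WQ, EA]
Visit GT; enqueue NW, MD → queue [FK, AY, TZ, CI, WQ, EA, NW, MD]
Visit FK; enqueue VB, RM → queue [AY, TZ, CI, WQ, EA, NW, MD, VB, RM]
Visit AY; enqueue WF → queue [TZ, CI, WQ, EA, NW, MD, VB, RM, WF]
Visit TZ; enqueue QJ → queue [CI, WQ, EA, NW, MD, VB, RM, WF, QJ]
Visit CI → queue [WQ, EA, NW, MD, VB, RM, WF, QJ]
Visit WQ → queue [EA, NW, MD, VB, RM, WF, QJ]
Visit EA → queue [NW, MD, VB, RM, WF, QJ]
Visit NW; enqueue UN → queue [MD, VB, RM, WF, QJ, UN]
Visit MD → queue [VB, RM, WF, QJ, UN]
Visit VB → queue [RM, WF, QJ, UN]
Visit RM → queue [WF, QJ, UN]
Visit WF → queue [QJ, UN]
Visit QJ → queue [UN]
Visit UN → queue []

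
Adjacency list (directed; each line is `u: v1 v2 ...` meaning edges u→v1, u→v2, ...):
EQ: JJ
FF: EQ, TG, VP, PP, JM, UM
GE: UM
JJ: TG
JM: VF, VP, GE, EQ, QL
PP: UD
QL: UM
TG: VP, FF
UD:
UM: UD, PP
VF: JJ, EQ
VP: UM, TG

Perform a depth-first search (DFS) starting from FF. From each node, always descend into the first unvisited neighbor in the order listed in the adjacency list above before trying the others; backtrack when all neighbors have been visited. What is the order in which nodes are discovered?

Visit FF
FF → EQ
EQ → JJ
JJ → TG
TG → VP
VP → UM
UM → UD
UM → PP
FF → JM
JM → VF
JM → GE
JM → QL

FF → EQ → JJ → TG → VP → UM → UD → PP → JM → VF → GE → QL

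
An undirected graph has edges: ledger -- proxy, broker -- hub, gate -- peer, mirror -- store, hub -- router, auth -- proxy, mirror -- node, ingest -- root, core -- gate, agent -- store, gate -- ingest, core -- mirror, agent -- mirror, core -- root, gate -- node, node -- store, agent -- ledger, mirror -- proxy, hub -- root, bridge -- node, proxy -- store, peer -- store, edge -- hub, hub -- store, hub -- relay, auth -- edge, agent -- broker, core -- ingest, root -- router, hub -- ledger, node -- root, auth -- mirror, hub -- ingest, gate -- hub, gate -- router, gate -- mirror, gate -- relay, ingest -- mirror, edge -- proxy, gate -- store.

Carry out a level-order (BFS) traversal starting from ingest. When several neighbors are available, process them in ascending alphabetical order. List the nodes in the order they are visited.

Visit ingest; enqueue core, gate, hub, mirror, root → queue [core, gate, hub, mirror, root]
Visit core → queue [gate, hub, mirror, root]
Visit gate; enqueue node, peer, relay, router, store → queue [hub, mirror, root, node, peer, relay, router, store]
Visit hub; enqueue broker, edge, ledger → queue [mirror, root, node, peer, relay, router, store, broker, edge, ledger]
Visit mirror; enqueue agent, auth, proxy → queue [root, node, peer, relay, router, store, broker, edge, ledger, agent, auth, proxy]
Visit root → queue [node, peer, relay, router, store, broker, edge, ledger, agent, auth, proxy]
Visit node; enqueue bridge → queue [peer, relay, router, store, broker, edge, ledger, agent, auth, proxy, bridge]
Visit peer → queue [relay, router, store, broker, edge, ledger, agent, auth, proxy, bridge]
Visit relay → queue [router, store, broker, edge, ledger, agent, auth, proxy, bridge]
Visit router → queue [store, broker, edge, ledger, agent, auth, proxy, bridge]
Visit store → queue [broker, edge, ledger, agent, auth, proxy, bridge]
Visit broker → queue [edge, ledger, agent, auth, proxy, bridge]
Visit edge → queue [ledger, agent, auth, proxy, bridge]
Visit ledger → queue [agent, auth, proxy, bridge]
Visit agent → queue [auth, proxy, bridge]
Visit auth → queue [proxy, bridge]
Visit proxy → queue [bridge]
Visit bridge → queue []

ingest -> core -> gate -> hub -> mirror -> root -> node -> peer -> relay -> router -> store -> broker -> edge -> ledger -> agent -> auth -> proxy -> bridge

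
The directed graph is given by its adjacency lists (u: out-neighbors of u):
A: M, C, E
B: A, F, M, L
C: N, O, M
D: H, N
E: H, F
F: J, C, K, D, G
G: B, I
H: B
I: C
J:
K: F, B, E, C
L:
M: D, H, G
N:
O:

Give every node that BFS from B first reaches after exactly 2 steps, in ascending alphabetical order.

C, D, E, G, H, J, K

Level 0: B
Level 1: A, F, L, M
Level 2: C, D, E, G, H, J, K
Level 3: I, N, O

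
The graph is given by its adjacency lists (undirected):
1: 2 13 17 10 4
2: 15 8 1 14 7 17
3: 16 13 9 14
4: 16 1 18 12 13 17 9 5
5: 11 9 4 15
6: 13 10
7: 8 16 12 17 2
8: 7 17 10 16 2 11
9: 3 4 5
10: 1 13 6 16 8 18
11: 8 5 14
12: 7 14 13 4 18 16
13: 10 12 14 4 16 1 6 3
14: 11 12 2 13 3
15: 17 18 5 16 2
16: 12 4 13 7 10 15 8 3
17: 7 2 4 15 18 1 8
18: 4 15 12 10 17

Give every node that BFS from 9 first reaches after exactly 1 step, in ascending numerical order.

3, 4, 5

Level 0: 9
Level 1: 3, 4, 5
Level 2: 1, 11, 12, 13, 14, 15, 16, 17, 18
Level 3: 2, 6, 7, 8, 10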